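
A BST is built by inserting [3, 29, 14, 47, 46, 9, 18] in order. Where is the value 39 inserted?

Starting tree (level order): [3, None, 29, 14, 47, 9, 18, 46]
Insertion path: 3 -> 29 -> 47 -> 46
Result: insert 39 as left child of 46
Final tree (level order): [3, None, 29, 14, 47, 9, 18, 46, None, None, None, None, None, 39]


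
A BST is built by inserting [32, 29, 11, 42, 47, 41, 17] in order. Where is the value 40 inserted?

Starting tree (level order): [32, 29, 42, 11, None, 41, 47, None, 17]
Insertion path: 32 -> 42 -> 41
Result: insert 40 as left child of 41
Final tree (level order): [32, 29, 42, 11, None, 41, 47, None, 17, 40]


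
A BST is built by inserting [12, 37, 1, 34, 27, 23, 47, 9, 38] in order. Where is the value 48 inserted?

Starting tree (level order): [12, 1, 37, None, 9, 34, 47, None, None, 27, None, 38, None, 23]
Insertion path: 12 -> 37 -> 47
Result: insert 48 as right child of 47
Final tree (level order): [12, 1, 37, None, 9, 34, 47, None, None, 27, None, 38, 48, 23]


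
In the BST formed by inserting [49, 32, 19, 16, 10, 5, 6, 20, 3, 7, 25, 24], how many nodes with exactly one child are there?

Tree built from: [49, 32, 19, 16, 10, 5, 6, 20, 3, 7, 25, 24]
Tree (level-order array): [49, 32, None, 19, None, 16, 20, 10, None, None, 25, 5, None, 24, None, 3, 6, None, None, None, None, None, 7]
Rule: These are nodes with exactly 1 non-null child.
Per-node child counts:
  node 49: 1 child(ren)
  node 32: 1 child(ren)
  node 19: 2 child(ren)
  node 16: 1 child(ren)
  node 10: 1 child(ren)
  node 5: 2 child(ren)
  node 3: 0 child(ren)
  node 6: 1 child(ren)
  node 7: 0 child(ren)
  node 20: 1 child(ren)
  node 25: 1 child(ren)
  node 24: 0 child(ren)
Matching nodes: [49, 32, 16, 10, 6, 20, 25]
Count of nodes with exactly one child: 7


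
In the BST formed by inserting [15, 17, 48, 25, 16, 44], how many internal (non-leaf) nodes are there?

Tree built from: [15, 17, 48, 25, 16, 44]
Tree (level-order array): [15, None, 17, 16, 48, None, None, 25, None, None, 44]
Rule: An internal node has at least one child.
Per-node child counts:
  node 15: 1 child(ren)
  node 17: 2 child(ren)
  node 16: 0 child(ren)
  node 48: 1 child(ren)
  node 25: 1 child(ren)
  node 44: 0 child(ren)
Matching nodes: [15, 17, 48, 25]
Count of internal (non-leaf) nodes: 4


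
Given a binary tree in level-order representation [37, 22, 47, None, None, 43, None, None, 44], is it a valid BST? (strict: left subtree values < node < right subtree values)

Level-order array: [37, 22, 47, None, None, 43, None, None, 44]
Validate using subtree bounds (lo, hi): at each node, require lo < value < hi,
then recurse left with hi=value and right with lo=value.
Preorder trace (stopping at first violation):
  at node 37 with bounds (-inf, +inf): OK
  at node 22 with bounds (-inf, 37): OK
  at node 47 with bounds (37, +inf): OK
  at node 43 with bounds (37, 47): OK
  at node 44 with bounds (43, 47): OK
No violation found at any node.
Result: Valid BST


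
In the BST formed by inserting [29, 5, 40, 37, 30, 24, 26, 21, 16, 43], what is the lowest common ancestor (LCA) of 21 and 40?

Tree insertion order: [29, 5, 40, 37, 30, 24, 26, 21, 16, 43]
Tree (level-order array): [29, 5, 40, None, 24, 37, 43, 21, 26, 30, None, None, None, 16]
In a BST, the LCA of p=21, q=40 is the first node v on the
root-to-leaf path with p <= v <= q (go left if both < v, right if both > v).
Walk from root:
  at 29: 21 <= 29 <= 40, this is the LCA
LCA = 29


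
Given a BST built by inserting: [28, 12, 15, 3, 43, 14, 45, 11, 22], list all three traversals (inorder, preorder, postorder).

Tree insertion order: [28, 12, 15, 3, 43, 14, 45, 11, 22]
Tree (level-order array): [28, 12, 43, 3, 15, None, 45, None, 11, 14, 22]
Inorder (L, root, R): [3, 11, 12, 14, 15, 22, 28, 43, 45]
Preorder (root, L, R): [28, 12, 3, 11, 15, 14, 22, 43, 45]
Postorder (L, R, root): [11, 3, 14, 22, 15, 12, 45, 43, 28]


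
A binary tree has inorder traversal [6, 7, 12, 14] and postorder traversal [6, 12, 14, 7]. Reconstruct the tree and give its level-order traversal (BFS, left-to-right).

Inorder:   [6, 7, 12, 14]
Postorder: [6, 12, 14, 7]
Algorithm: postorder visits root last, so walk postorder right-to-left;
each value is the root of the current inorder slice — split it at that
value, recurse on the right subtree first, then the left.
Recursive splits:
  root=7; inorder splits into left=[6], right=[12, 14]
  root=14; inorder splits into left=[12], right=[]
  root=12; inorder splits into left=[], right=[]
  root=6; inorder splits into left=[], right=[]
Reconstructed level-order: [7, 6, 14, 12]


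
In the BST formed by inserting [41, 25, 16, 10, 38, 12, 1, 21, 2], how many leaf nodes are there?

Tree built from: [41, 25, 16, 10, 38, 12, 1, 21, 2]
Tree (level-order array): [41, 25, None, 16, 38, 10, 21, None, None, 1, 12, None, None, None, 2]
Rule: A leaf has 0 children.
Per-node child counts:
  node 41: 1 child(ren)
  node 25: 2 child(ren)
  node 16: 2 child(ren)
  node 10: 2 child(ren)
  node 1: 1 child(ren)
  node 2: 0 child(ren)
  node 12: 0 child(ren)
  node 21: 0 child(ren)
  node 38: 0 child(ren)
Matching nodes: [2, 12, 21, 38]
Count of leaf nodes: 4


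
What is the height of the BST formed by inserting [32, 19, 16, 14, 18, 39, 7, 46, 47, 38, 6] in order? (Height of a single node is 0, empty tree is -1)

Insertion order: [32, 19, 16, 14, 18, 39, 7, 46, 47, 38, 6]
Tree (level-order array): [32, 19, 39, 16, None, 38, 46, 14, 18, None, None, None, 47, 7, None, None, None, None, None, 6]
Compute height bottom-up (empty subtree = -1):
  height(6) = 1 + max(-1, -1) = 0
  height(7) = 1 + max(0, -1) = 1
  height(14) = 1 + max(1, -1) = 2
  height(18) = 1 + max(-1, -1) = 0
  height(16) = 1 + max(2, 0) = 3
  height(19) = 1 + max(3, -1) = 4
  height(38) = 1 + max(-1, -1) = 0
  height(47) = 1 + max(-1, -1) = 0
  height(46) = 1 + max(-1, 0) = 1
  height(39) = 1 + max(0, 1) = 2
  height(32) = 1 + max(4, 2) = 5
Height = 5


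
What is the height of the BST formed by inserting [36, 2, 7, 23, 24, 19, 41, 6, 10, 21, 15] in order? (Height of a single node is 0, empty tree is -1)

Insertion order: [36, 2, 7, 23, 24, 19, 41, 6, 10, 21, 15]
Tree (level-order array): [36, 2, 41, None, 7, None, None, 6, 23, None, None, 19, 24, 10, 21, None, None, None, 15]
Compute height bottom-up (empty subtree = -1):
  height(6) = 1 + max(-1, -1) = 0
  height(15) = 1 + max(-1, -1) = 0
  height(10) = 1 + max(-1, 0) = 1
  height(21) = 1 + max(-1, -1) = 0
  height(19) = 1 + max(1, 0) = 2
  height(24) = 1 + max(-1, -1) = 0
  height(23) = 1 + max(2, 0) = 3
  height(7) = 1 + max(0, 3) = 4
  height(2) = 1 + max(-1, 4) = 5
  height(41) = 1 + max(-1, -1) = 0
  height(36) = 1 + max(5, 0) = 6
Height = 6


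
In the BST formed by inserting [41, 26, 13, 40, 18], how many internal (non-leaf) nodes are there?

Tree built from: [41, 26, 13, 40, 18]
Tree (level-order array): [41, 26, None, 13, 40, None, 18]
Rule: An internal node has at least one child.
Per-node child counts:
  node 41: 1 child(ren)
  node 26: 2 child(ren)
  node 13: 1 child(ren)
  node 18: 0 child(ren)
  node 40: 0 child(ren)
Matching nodes: [41, 26, 13]
Count of internal (non-leaf) nodes: 3


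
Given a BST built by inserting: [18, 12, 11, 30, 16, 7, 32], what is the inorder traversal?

Tree insertion order: [18, 12, 11, 30, 16, 7, 32]
Tree (level-order array): [18, 12, 30, 11, 16, None, 32, 7]
Inorder traversal: [7, 11, 12, 16, 18, 30, 32]


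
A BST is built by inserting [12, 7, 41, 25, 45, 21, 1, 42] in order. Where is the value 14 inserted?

Starting tree (level order): [12, 7, 41, 1, None, 25, 45, None, None, 21, None, 42]
Insertion path: 12 -> 41 -> 25 -> 21
Result: insert 14 as left child of 21
Final tree (level order): [12, 7, 41, 1, None, 25, 45, None, None, 21, None, 42, None, 14]


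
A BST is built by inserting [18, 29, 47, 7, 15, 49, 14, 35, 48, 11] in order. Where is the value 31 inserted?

Starting tree (level order): [18, 7, 29, None, 15, None, 47, 14, None, 35, 49, 11, None, None, None, 48]
Insertion path: 18 -> 29 -> 47 -> 35
Result: insert 31 as left child of 35
Final tree (level order): [18, 7, 29, None, 15, None, 47, 14, None, 35, 49, 11, None, 31, None, 48]


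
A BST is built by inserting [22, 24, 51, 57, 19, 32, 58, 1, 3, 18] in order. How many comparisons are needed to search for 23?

Search path for 23: 22 -> 24
Found: False
Comparisons: 2


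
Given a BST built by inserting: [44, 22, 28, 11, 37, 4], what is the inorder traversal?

Tree insertion order: [44, 22, 28, 11, 37, 4]
Tree (level-order array): [44, 22, None, 11, 28, 4, None, None, 37]
Inorder traversal: [4, 11, 22, 28, 37, 44]


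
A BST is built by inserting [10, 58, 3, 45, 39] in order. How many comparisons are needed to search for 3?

Search path for 3: 10 -> 3
Found: True
Comparisons: 2


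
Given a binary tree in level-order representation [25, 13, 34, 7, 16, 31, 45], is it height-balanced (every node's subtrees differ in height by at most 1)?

Tree (level-order array): [25, 13, 34, 7, 16, 31, 45]
Definition: a tree is height-balanced if, at every node, |h(left) - h(right)| <= 1 (empty subtree has height -1).
Bottom-up per-node check:
  node 7: h_left=-1, h_right=-1, diff=0 [OK], height=0
  node 16: h_left=-1, h_right=-1, diff=0 [OK], height=0
  node 13: h_left=0, h_right=0, diff=0 [OK], height=1
  node 31: h_left=-1, h_right=-1, diff=0 [OK], height=0
  node 45: h_left=-1, h_right=-1, diff=0 [OK], height=0
  node 34: h_left=0, h_right=0, diff=0 [OK], height=1
  node 25: h_left=1, h_right=1, diff=0 [OK], height=2
All nodes satisfy the balance condition.
Result: Balanced


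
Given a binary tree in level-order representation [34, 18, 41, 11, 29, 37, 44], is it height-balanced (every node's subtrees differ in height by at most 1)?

Tree (level-order array): [34, 18, 41, 11, 29, 37, 44]
Definition: a tree is height-balanced if, at every node, |h(left) - h(right)| <= 1 (empty subtree has height -1).
Bottom-up per-node check:
  node 11: h_left=-1, h_right=-1, diff=0 [OK], height=0
  node 29: h_left=-1, h_right=-1, diff=0 [OK], height=0
  node 18: h_left=0, h_right=0, diff=0 [OK], height=1
  node 37: h_left=-1, h_right=-1, diff=0 [OK], height=0
  node 44: h_left=-1, h_right=-1, diff=0 [OK], height=0
  node 41: h_left=0, h_right=0, diff=0 [OK], height=1
  node 34: h_left=1, h_right=1, diff=0 [OK], height=2
All nodes satisfy the balance condition.
Result: Balanced


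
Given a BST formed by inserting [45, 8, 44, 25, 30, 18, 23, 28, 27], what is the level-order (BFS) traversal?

Tree insertion order: [45, 8, 44, 25, 30, 18, 23, 28, 27]
Tree (level-order array): [45, 8, None, None, 44, 25, None, 18, 30, None, 23, 28, None, None, None, 27]
BFS from the root, enqueuing left then right child of each popped node:
  queue [45] -> pop 45, enqueue [8], visited so far: [45]
  queue [8] -> pop 8, enqueue [44], visited so far: [45, 8]
  queue [44] -> pop 44, enqueue [25], visited so far: [45, 8, 44]
  queue [25] -> pop 25, enqueue [18, 30], visited so far: [45, 8, 44, 25]
  queue [18, 30] -> pop 18, enqueue [23], visited so far: [45, 8, 44, 25, 18]
  queue [30, 23] -> pop 30, enqueue [28], visited so far: [45, 8, 44, 25, 18, 30]
  queue [23, 28] -> pop 23, enqueue [none], visited so far: [45, 8, 44, 25, 18, 30, 23]
  queue [28] -> pop 28, enqueue [27], visited so far: [45, 8, 44, 25, 18, 30, 23, 28]
  queue [27] -> pop 27, enqueue [none], visited so far: [45, 8, 44, 25, 18, 30, 23, 28, 27]
Result: [45, 8, 44, 25, 18, 30, 23, 28, 27]


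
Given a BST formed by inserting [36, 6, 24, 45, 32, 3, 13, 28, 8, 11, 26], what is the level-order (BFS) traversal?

Tree insertion order: [36, 6, 24, 45, 32, 3, 13, 28, 8, 11, 26]
Tree (level-order array): [36, 6, 45, 3, 24, None, None, None, None, 13, 32, 8, None, 28, None, None, 11, 26]
BFS from the root, enqueuing left then right child of each popped node:
  queue [36] -> pop 36, enqueue [6, 45], visited so far: [36]
  queue [6, 45] -> pop 6, enqueue [3, 24], visited so far: [36, 6]
  queue [45, 3, 24] -> pop 45, enqueue [none], visited so far: [36, 6, 45]
  queue [3, 24] -> pop 3, enqueue [none], visited so far: [36, 6, 45, 3]
  queue [24] -> pop 24, enqueue [13, 32], visited so far: [36, 6, 45, 3, 24]
  queue [13, 32] -> pop 13, enqueue [8], visited so far: [36, 6, 45, 3, 24, 13]
  queue [32, 8] -> pop 32, enqueue [28], visited so far: [36, 6, 45, 3, 24, 13, 32]
  queue [8, 28] -> pop 8, enqueue [11], visited so far: [36, 6, 45, 3, 24, 13, 32, 8]
  queue [28, 11] -> pop 28, enqueue [26], visited so far: [36, 6, 45, 3, 24, 13, 32, 8, 28]
  queue [11, 26] -> pop 11, enqueue [none], visited so far: [36, 6, 45, 3, 24, 13, 32, 8, 28, 11]
  queue [26] -> pop 26, enqueue [none], visited so far: [36, 6, 45, 3, 24, 13, 32, 8, 28, 11, 26]
Result: [36, 6, 45, 3, 24, 13, 32, 8, 28, 11, 26]


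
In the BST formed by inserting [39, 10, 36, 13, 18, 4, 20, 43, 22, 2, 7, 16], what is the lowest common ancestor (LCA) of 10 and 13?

Tree insertion order: [39, 10, 36, 13, 18, 4, 20, 43, 22, 2, 7, 16]
Tree (level-order array): [39, 10, 43, 4, 36, None, None, 2, 7, 13, None, None, None, None, None, None, 18, 16, 20, None, None, None, 22]
In a BST, the LCA of p=10, q=13 is the first node v on the
root-to-leaf path with p <= v <= q (go left if both < v, right if both > v).
Walk from root:
  at 39: both 10 and 13 < 39, go left
  at 10: 10 <= 10 <= 13, this is the LCA
LCA = 10


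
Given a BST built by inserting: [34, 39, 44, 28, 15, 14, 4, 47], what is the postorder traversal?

Tree insertion order: [34, 39, 44, 28, 15, 14, 4, 47]
Tree (level-order array): [34, 28, 39, 15, None, None, 44, 14, None, None, 47, 4]
Postorder traversal: [4, 14, 15, 28, 47, 44, 39, 34]


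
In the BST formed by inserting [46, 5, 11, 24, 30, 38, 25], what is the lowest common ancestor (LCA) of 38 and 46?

Tree insertion order: [46, 5, 11, 24, 30, 38, 25]
Tree (level-order array): [46, 5, None, None, 11, None, 24, None, 30, 25, 38]
In a BST, the LCA of p=38, q=46 is the first node v on the
root-to-leaf path with p <= v <= q (go left if both < v, right if both > v).
Walk from root:
  at 46: 38 <= 46 <= 46, this is the LCA
LCA = 46


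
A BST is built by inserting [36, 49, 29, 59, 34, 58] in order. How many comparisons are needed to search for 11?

Search path for 11: 36 -> 29
Found: False
Comparisons: 2


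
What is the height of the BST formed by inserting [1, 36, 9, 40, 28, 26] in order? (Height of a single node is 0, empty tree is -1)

Insertion order: [1, 36, 9, 40, 28, 26]
Tree (level-order array): [1, None, 36, 9, 40, None, 28, None, None, 26]
Compute height bottom-up (empty subtree = -1):
  height(26) = 1 + max(-1, -1) = 0
  height(28) = 1 + max(0, -1) = 1
  height(9) = 1 + max(-1, 1) = 2
  height(40) = 1 + max(-1, -1) = 0
  height(36) = 1 + max(2, 0) = 3
  height(1) = 1 + max(-1, 3) = 4
Height = 4


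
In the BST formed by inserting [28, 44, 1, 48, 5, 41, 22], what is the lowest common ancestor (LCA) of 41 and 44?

Tree insertion order: [28, 44, 1, 48, 5, 41, 22]
Tree (level-order array): [28, 1, 44, None, 5, 41, 48, None, 22]
In a BST, the LCA of p=41, q=44 is the first node v on the
root-to-leaf path with p <= v <= q (go left if both < v, right if both > v).
Walk from root:
  at 28: both 41 and 44 > 28, go right
  at 44: 41 <= 44 <= 44, this is the LCA
LCA = 44


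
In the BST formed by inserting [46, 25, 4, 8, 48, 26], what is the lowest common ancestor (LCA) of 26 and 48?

Tree insertion order: [46, 25, 4, 8, 48, 26]
Tree (level-order array): [46, 25, 48, 4, 26, None, None, None, 8]
In a BST, the LCA of p=26, q=48 is the first node v on the
root-to-leaf path with p <= v <= q (go left if both < v, right if both > v).
Walk from root:
  at 46: 26 <= 46 <= 48, this is the LCA
LCA = 46


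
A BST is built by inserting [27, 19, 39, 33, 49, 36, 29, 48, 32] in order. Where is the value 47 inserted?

Starting tree (level order): [27, 19, 39, None, None, 33, 49, 29, 36, 48, None, None, 32]
Insertion path: 27 -> 39 -> 49 -> 48
Result: insert 47 as left child of 48
Final tree (level order): [27, 19, 39, None, None, 33, 49, 29, 36, 48, None, None, 32, None, None, 47]


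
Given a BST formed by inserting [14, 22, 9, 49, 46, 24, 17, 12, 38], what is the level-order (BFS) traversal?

Tree insertion order: [14, 22, 9, 49, 46, 24, 17, 12, 38]
Tree (level-order array): [14, 9, 22, None, 12, 17, 49, None, None, None, None, 46, None, 24, None, None, 38]
BFS from the root, enqueuing left then right child of each popped node:
  queue [14] -> pop 14, enqueue [9, 22], visited so far: [14]
  queue [9, 22] -> pop 9, enqueue [12], visited so far: [14, 9]
  queue [22, 12] -> pop 22, enqueue [17, 49], visited so far: [14, 9, 22]
  queue [12, 17, 49] -> pop 12, enqueue [none], visited so far: [14, 9, 22, 12]
  queue [17, 49] -> pop 17, enqueue [none], visited so far: [14, 9, 22, 12, 17]
  queue [49] -> pop 49, enqueue [46], visited so far: [14, 9, 22, 12, 17, 49]
  queue [46] -> pop 46, enqueue [24], visited so far: [14, 9, 22, 12, 17, 49, 46]
  queue [24] -> pop 24, enqueue [38], visited so far: [14, 9, 22, 12, 17, 49, 46, 24]
  queue [38] -> pop 38, enqueue [none], visited so far: [14, 9, 22, 12, 17, 49, 46, 24, 38]
Result: [14, 9, 22, 12, 17, 49, 46, 24, 38]


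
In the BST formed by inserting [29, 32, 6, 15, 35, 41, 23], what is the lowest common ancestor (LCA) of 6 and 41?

Tree insertion order: [29, 32, 6, 15, 35, 41, 23]
Tree (level-order array): [29, 6, 32, None, 15, None, 35, None, 23, None, 41]
In a BST, the LCA of p=6, q=41 is the first node v on the
root-to-leaf path with p <= v <= q (go left if both < v, right if both > v).
Walk from root:
  at 29: 6 <= 29 <= 41, this is the LCA
LCA = 29


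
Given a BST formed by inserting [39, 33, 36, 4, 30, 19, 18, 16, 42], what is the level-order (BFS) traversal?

Tree insertion order: [39, 33, 36, 4, 30, 19, 18, 16, 42]
Tree (level-order array): [39, 33, 42, 4, 36, None, None, None, 30, None, None, 19, None, 18, None, 16]
BFS from the root, enqueuing left then right child of each popped node:
  queue [39] -> pop 39, enqueue [33, 42], visited so far: [39]
  queue [33, 42] -> pop 33, enqueue [4, 36], visited so far: [39, 33]
  queue [42, 4, 36] -> pop 42, enqueue [none], visited so far: [39, 33, 42]
  queue [4, 36] -> pop 4, enqueue [30], visited so far: [39, 33, 42, 4]
  queue [36, 30] -> pop 36, enqueue [none], visited so far: [39, 33, 42, 4, 36]
  queue [30] -> pop 30, enqueue [19], visited so far: [39, 33, 42, 4, 36, 30]
  queue [19] -> pop 19, enqueue [18], visited so far: [39, 33, 42, 4, 36, 30, 19]
  queue [18] -> pop 18, enqueue [16], visited so far: [39, 33, 42, 4, 36, 30, 19, 18]
  queue [16] -> pop 16, enqueue [none], visited so far: [39, 33, 42, 4, 36, 30, 19, 18, 16]
Result: [39, 33, 42, 4, 36, 30, 19, 18, 16]


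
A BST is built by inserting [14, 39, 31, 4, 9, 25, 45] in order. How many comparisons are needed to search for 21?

Search path for 21: 14 -> 39 -> 31 -> 25
Found: False
Comparisons: 4


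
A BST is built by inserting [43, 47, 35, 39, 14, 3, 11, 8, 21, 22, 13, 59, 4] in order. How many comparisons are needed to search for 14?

Search path for 14: 43 -> 35 -> 14
Found: True
Comparisons: 3


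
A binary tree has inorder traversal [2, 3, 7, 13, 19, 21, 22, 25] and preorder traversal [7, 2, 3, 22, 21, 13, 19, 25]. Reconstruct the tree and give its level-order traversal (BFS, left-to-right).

Inorder:  [2, 3, 7, 13, 19, 21, 22, 25]
Preorder: [7, 2, 3, 22, 21, 13, 19, 25]
Algorithm: preorder visits root first, so consume preorder in order;
for each root, split the current inorder slice at that value into
left-subtree inorder and right-subtree inorder, then recurse.
Recursive splits:
  root=7; inorder splits into left=[2, 3], right=[13, 19, 21, 22, 25]
  root=2; inorder splits into left=[], right=[3]
  root=3; inorder splits into left=[], right=[]
  root=22; inorder splits into left=[13, 19, 21], right=[25]
  root=21; inorder splits into left=[13, 19], right=[]
  root=13; inorder splits into left=[], right=[19]
  root=19; inorder splits into left=[], right=[]
  root=25; inorder splits into left=[], right=[]
Reconstructed level-order: [7, 2, 22, 3, 21, 25, 13, 19]


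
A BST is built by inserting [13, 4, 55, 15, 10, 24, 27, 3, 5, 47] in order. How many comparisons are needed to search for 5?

Search path for 5: 13 -> 4 -> 10 -> 5
Found: True
Comparisons: 4


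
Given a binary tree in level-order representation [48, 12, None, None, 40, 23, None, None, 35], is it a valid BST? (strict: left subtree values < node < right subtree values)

Level-order array: [48, 12, None, None, 40, 23, None, None, 35]
Validate using subtree bounds (lo, hi): at each node, require lo < value < hi,
then recurse left with hi=value and right with lo=value.
Preorder trace (stopping at first violation):
  at node 48 with bounds (-inf, +inf): OK
  at node 12 with bounds (-inf, 48): OK
  at node 40 with bounds (12, 48): OK
  at node 23 with bounds (12, 40): OK
  at node 35 with bounds (23, 40): OK
No violation found at any node.
Result: Valid BST


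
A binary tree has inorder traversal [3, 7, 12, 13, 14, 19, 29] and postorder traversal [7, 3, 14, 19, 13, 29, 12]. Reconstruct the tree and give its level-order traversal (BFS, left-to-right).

Inorder:   [3, 7, 12, 13, 14, 19, 29]
Postorder: [7, 3, 14, 19, 13, 29, 12]
Algorithm: postorder visits root last, so walk postorder right-to-left;
each value is the root of the current inorder slice — split it at that
value, recurse on the right subtree first, then the left.
Recursive splits:
  root=12; inorder splits into left=[3, 7], right=[13, 14, 19, 29]
  root=29; inorder splits into left=[13, 14, 19], right=[]
  root=13; inorder splits into left=[], right=[14, 19]
  root=19; inorder splits into left=[14], right=[]
  root=14; inorder splits into left=[], right=[]
  root=3; inorder splits into left=[], right=[7]
  root=7; inorder splits into left=[], right=[]
Reconstructed level-order: [12, 3, 29, 7, 13, 19, 14]


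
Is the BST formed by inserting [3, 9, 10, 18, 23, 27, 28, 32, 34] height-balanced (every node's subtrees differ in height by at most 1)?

Tree (level-order array): [3, None, 9, None, 10, None, 18, None, 23, None, 27, None, 28, None, 32, None, 34]
Definition: a tree is height-balanced if, at every node, |h(left) - h(right)| <= 1 (empty subtree has height -1).
Bottom-up per-node check:
  node 34: h_left=-1, h_right=-1, diff=0 [OK], height=0
  node 32: h_left=-1, h_right=0, diff=1 [OK], height=1
  node 28: h_left=-1, h_right=1, diff=2 [FAIL (|-1-1|=2 > 1)], height=2
  node 27: h_left=-1, h_right=2, diff=3 [FAIL (|-1-2|=3 > 1)], height=3
  node 23: h_left=-1, h_right=3, diff=4 [FAIL (|-1-3|=4 > 1)], height=4
  node 18: h_left=-1, h_right=4, diff=5 [FAIL (|-1-4|=5 > 1)], height=5
  node 10: h_left=-1, h_right=5, diff=6 [FAIL (|-1-5|=6 > 1)], height=6
  node 9: h_left=-1, h_right=6, diff=7 [FAIL (|-1-6|=7 > 1)], height=7
  node 3: h_left=-1, h_right=7, diff=8 [FAIL (|-1-7|=8 > 1)], height=8
Node 28 violates the condition: |-1 - 1| = 2 > 1.
Result: Not balanced


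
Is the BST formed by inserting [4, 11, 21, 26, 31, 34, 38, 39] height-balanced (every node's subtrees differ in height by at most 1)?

Tree (level-order array): [4, None, 11, None, 21, None, 26, None, 31, None, 34, None, 38, None, 39]
Definition: a tree is height-balanced if, at every node, |h(left) - h(right)| <= 1 (empty subtree has height -1).
Bottom-up per-node check:
  node 39: h_left=-1, h_right=-1, diff=0 [OK], height=0
  node 38: h_left=-1, h_right=0, diff=1 [OK], height=1
  node 34: h_left=-1, h_right=1, diff=2 [FAIL (|-1-1|=2 > 1)], height=2
  node 31: h_left=-1, h_right=2, diff=3 [FAIL (|-1-2|=3 > 1)], height=3
  node 26: h_left=-1, h_right=3, diff=4 [FAIL (|-1-3|=4 > 1)], height=4
  node 21: h_left=-1, h_right=4, diff=5 [FAIL (|-1-4|=5 > 1)], height=5
  node 11: h_left=-1, h_right=5, diff=6 [FAIL (|-1-5|=6 > 1)], height=6
  node 4: h_left=-1, h_right=6, diff=7 [FAIL (|-1-6|=7 > 1)], height=7
Node 34 violates the condition: |-1 - 1| = 2 > 1.
Result: Not balanced


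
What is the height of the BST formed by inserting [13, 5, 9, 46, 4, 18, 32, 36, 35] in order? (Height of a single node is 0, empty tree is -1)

Insertion order: [13, 5, 9, 46, 4, 18, 32, 36, 35]
Tree (level-order array): [13, 5, 46, 4, 9, 18, None, None, None, None, None, None, 32, None, 36, 35]
Compute height bottom-up (empty subtree = -1):
  height(4) = 1 + max(-1, -1) = 0
  height(9) = 1 + max(-1, -1) = 0
  height(5) = 1 + max(0, 0) = 1
  height(35) = 1 + max(-1, -1) = 0
  height(36) = 1 + max(0, -1) = 1
  height(32) = 1 + max(-1, 1) = 2
  height(18) = 1 + max(-1, 2) = 3
  height(46) = 1 + max(3, -1) = 4
  height(13) = 1 + max(1, 4) = 5
Height = 5


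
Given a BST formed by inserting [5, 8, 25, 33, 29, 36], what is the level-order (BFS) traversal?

Tree insertion order: [5, 8, 25, 33, 29, 36]
Tree (level-order array): [5, None, 8, None, 25, None, 33, 29, 36]
BFS from the root, enqueuing left then right child of each popped node:
  queue [5] -> pop 5, enqueue [8], visited so far: [5]
  queue [8] -> pop 8, enqueue [25], visited so far: [5, 8]
  queue [25] -> pop 25, enqueue [33], visited so far: [5, 8, 25]
  queue [33] -> pop 33, enqueue [29, 36], visited so far: [5, 8, 25, 33]
  queue [29, 36] -> pop 29, enqueue [none], visited so far: [5, 8, 25, 33, 29]
  queue [36] -> pop 36, enqueue [none], visited so far: [5, 8, 25, 33, 29, 36]
Result: [5, 8, 25, 33, 29, 36]


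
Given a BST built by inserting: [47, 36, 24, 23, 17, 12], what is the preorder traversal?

Tree insertion order: [47, 36, 24, 23, 17, 12]
Tree (level-order array): [47, 36, None, 24, None, 23, None, 17, None, 12]
Preorder traversal: [47, 36, 24, 23, 17, 12]


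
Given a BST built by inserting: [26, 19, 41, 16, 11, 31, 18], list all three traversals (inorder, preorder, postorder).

Tree insertion order: [26, 19, 41, 16, 11, 31, 18]
Tree (level-order array): [26, 19, 41, 16, None, 31, None, 11, 18]
Inorder (L, root, R): [11, 16, 18, 19, 26, 31, 41]
Preorder (root, L, R): [26, 19, 16, 11, 18, 41, 31]
Postorder (L, R, root): [11, 18, 16, 19, 31, 41, 26]


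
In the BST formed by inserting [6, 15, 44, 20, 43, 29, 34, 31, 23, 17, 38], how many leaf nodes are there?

Tree built from: [6, 15, 44, 20, 43, 29, 34, 31, 23, 17, 38]
Tree (level-order array): [6, None, 15, None, 44, 20, None, 17, 43, None, None, 29, None, 23, 34, None, None, 31, 38]
Rule: A leaf has 0 children.
Per-node child counts:
  node 6: 1 child(ren)
  node 15: 1 child(ren)
  node 44: 1 child(ren)
  node 20: 2 child(ren)
  node 17: 0 child(ren)
  node 43: 1 child(ren)
  node 29: 2 child(ren)
  node 23: 0 child(ren)
  node 34: 2 child(ren)
  node 31: 0 child(ren)
  node 38: 0 child(ren)
Matching nodes: [17, 23, 31, 38]
Count of leaf nodes: 4


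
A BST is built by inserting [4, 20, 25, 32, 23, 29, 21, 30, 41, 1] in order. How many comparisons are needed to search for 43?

Search path for 43: 4 -> 20 -> 25 -> 32 -> 41
Found: False
Comparisons: 5


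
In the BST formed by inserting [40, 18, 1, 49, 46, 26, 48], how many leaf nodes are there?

Tree built from: [40, 18, 1, 49, 46, 26, 48]
Tree (level-order array): [40, 18, 49, 1, 26, 46, None, None, None, None, None, None, 48]
Rule: A leaf has 0 children.
Per-node child counts:
  node 40: 2 child(ren)
  node 18: 2 child(ren)
  node 1: 0 child(ren)
  node 26: 0 child(ren)
  node 49: 1 child(ren)
  node 46: 1 child(ren)
  node 48: 0 child(ren)
Matching nodes: [1, 26, 48]
Count of leaf nodes: 3


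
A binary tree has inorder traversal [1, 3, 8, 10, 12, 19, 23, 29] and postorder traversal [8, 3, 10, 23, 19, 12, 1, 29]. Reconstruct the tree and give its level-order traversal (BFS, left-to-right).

Inorder:   [1, 3, 8, 10, 12, 19, 23, 29]
Postorder: [8, 3, 10, 23, 19, 12, 1, 29]
Algorithm: postorder visits root last, so walk postorder right-to-left;
each value is the root of the current inorder slice — split it at that
value, recurse on the right subtree first, then the left.
Recursive splits:
  root=29; inorder splits into left=[1, 3, 8, 10, 12, 19, 23], right=[]
  root=1; inorder splits into left=[], right=[3, 8, 10, 12, 19, 23]
  root=12; inorder splits into left=[3, 8, 10], right=[19, 23]
  root=19; inorder splits into left=[], right=[23]
  root=23; inorder splits into left=[], right=[]
  root=10; inorder splits into left=[3, 8], right=[]
  root=3; inorder splits into left=[], right=[8]
  root=8; inorder splits into left=[], right=[]
Reconstructed level-order: [29, 1, 12, 10, 19, 3, 23, 8]


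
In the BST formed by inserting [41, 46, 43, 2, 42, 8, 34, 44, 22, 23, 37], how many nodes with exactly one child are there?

Tree built from: [41, 46, 43, 2, 42, 8, 34, 44, 22, 23, 37]
Tree (level-order array): [41, 2, 46, None, 8, 43, None, None, 34, 42, 44, 22, 37, None, None, None, None, None, 23]
Rule: These are nodes with exactly 1 non-null child.
Per-node child counts:
  node 41: 2 child(ren)
  node 2: 1 child(ren)
  node 8: 1 child(ren)
  node 34: 2 child(ren)
  node 22: 1 child(ren)
  node 23: 0 child(ren)
  node 37: 0 child(ren)
  node 46: 1 child(ren)
  node 43: 2 child(ren)
  node 42: 0 child(ren)
  node 44: 0 child(ren)
Matching nodes: [2, 8, 22, 46]
Count of nodes with exactly one child: 4


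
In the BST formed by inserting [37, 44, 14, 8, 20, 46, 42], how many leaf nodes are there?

Tree built from: [37, 44, 14, 8, 20, 46, 42]
Tree (level-order array): [37, 14, 44, 8, 20, 42, 46]
Rule: A leaf has 0 children.
Per-node child counts:
  node 37: 2 child(ren)
  node 14: 2 child(ren)
  node 8: 0 child(ren)
  node 20: 0 child(ren)
  node 44: 2 child(ren)
  node 42: 0 child(ren)
  node 46: 0 child(ren)
Matching nodes: [8, 20, 42, 46]
Count of leaf nodes: 4


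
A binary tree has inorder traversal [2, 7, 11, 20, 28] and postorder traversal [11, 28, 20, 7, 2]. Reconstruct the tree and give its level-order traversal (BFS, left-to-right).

Inorder:   [2, 7, 11, 20, 28]
Postorder: [11, 28, 20, 7, 2]
Algorithm: postorder visits root last, so walk postorder right-to-left;
each value is the root of the current inorder slice — split it at that
value, recurse on the right subtree first, then the left.
Recursive splits:
  root=2; inorder splits into left=[], right=[7, 11, 20, 28]
  root=7; inorder splits into left=[], right=[11, 20, 28]
  root=20; inorder splits into left=[11], right=[28]
  root=28; inorder splits into left=[], right=[]
  root=11; inorder splits into left=[], right=[]
Reconstructed level-order: [2, 7, 20, 11, 28]


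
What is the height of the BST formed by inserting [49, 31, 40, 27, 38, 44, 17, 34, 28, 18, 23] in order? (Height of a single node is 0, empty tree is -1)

Insertion order: [49, 31, 40, 27, 38, 44, 17, 34, 28, 18, 23]
Tree (level-order array): [49, 31, None, 27, 40, 17, 28, 38, 44, None, 18, None, None, 34, None, None, None, None, 23]
Compute height bottom-up (empty subtree = -1):
  height(23) = 1 + max(-1, -1) = 0
  height(18) = 1 + max(-1, 0) = 1
  height(17) = 1 + max(-1, 1) = 2
  height(28) = 1 + max(-1, -1) = 0
  height(27) = 1 + max(2, 0) = 3
  height(34) = 1 + max(-1, -1) = 0
  height(38) = 1 + max(0, -1) = 1
  height(44) = 1 + max(-1, -1) = 0
  height(40) = 1 + max(1, 0) = 2
  height(31) = 1 + max(3, 2) = 4
  height(49) = 1 + max(4, -1) = 5
Height = 5


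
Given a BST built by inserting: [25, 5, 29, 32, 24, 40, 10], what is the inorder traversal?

Tree insertion order: [25, 5, 29, 32, 24, 40, 10]
Tree (level-order array): [25, 5, 29, None, 24, None, 32, 10, None, None, 40]
Inorder traversal: [5, 10, 24, 25, 29, 32, 40]


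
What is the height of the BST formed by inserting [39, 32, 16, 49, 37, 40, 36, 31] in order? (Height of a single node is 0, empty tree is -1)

Insertion order: [39, 32, 16, 49, 37, 40, 36, 31]
Tree (level-order array): [39, 32, 49, 16, 37, 40, None, None, 31, 36]
Compute height bottom-up (empty subtree = -1):
  height(31) = 1 + max(-1, -1) = 0
  height(16) = 1 + max(-1, 0) = 1
  height(36) = 1 + max(-1, -1) = 0
  height(37) = 1 + max(0, -1) = 1
  height(32) = 1 + max(1, 1) = 2
  height(40) = 1 + max(-1, -1) = 0
  height(49) = 1 + max(0, -1) = 1
  height(39) = 1 + max(2, 1) = 3
Height = 3


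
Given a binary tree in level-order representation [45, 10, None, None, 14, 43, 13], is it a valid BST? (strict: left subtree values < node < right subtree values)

Level-order array: [45, 10, None, None, 14, 43, 13]
Validate using subtree bounds (lo, hi): at each node, require lo < value < hi,
then recurse left with hi=value and right with lo=value.
Preorder trace (stopping at first violation):
  at node 45 with bounds (-inf, +inf): OK
  at node 10 with bounds (-inf, 45): OK
  at node 14 with bounds (10, 45): OK
  at node 43 with bounds (10, 14): VIOLATION
Node 43 violates its bound: not (10 < 43 < 14).
Result: Not a valid BST


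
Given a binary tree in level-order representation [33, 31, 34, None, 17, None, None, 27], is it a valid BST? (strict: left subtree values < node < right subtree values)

Level-order array: [33, 31, 34, None, 17, None, None, 27]
Validate using subtree bounds (lo, hi): at each node, require lo < value < hi,
then recurse left with hi=value and right with lo=value.
Preorder trace (stopping at first violation):
  at node 33 with bounds (-inf, +inf): OK
  at node 31 with bounds (-inf, 33): OK
  at node 17 with bounds (31, 33): VIOLATION
Node 17 violates its bound: not (31 < 17 < 33).
Result: Not a valid BST


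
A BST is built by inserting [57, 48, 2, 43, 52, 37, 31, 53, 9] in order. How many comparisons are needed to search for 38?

Search path for 38: 57 -> 48 -> 2 -> 43 -> 37
Found: False
Comparisons: 5


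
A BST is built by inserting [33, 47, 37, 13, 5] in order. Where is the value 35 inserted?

Starting tree (level order): [33, 13, 47, 5, None, 37]
Insertion path: 33 -> 47 -> 37
Result: insert 35 as left child of 37
Final tree (level order): [33, 13, 47, 5, None, 37, None, None, None, 35]


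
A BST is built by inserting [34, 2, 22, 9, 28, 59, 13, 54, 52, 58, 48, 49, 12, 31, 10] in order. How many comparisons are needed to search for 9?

Search path for 9: 34 -> 2 -> 22 -> 9
Found: True
Comparisons: 4


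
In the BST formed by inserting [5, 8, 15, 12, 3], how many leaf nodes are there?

Tree built from: [5, 8, 15, 12, 3]
Tree (level-order array): [5, 3, 8, None, None, None, 15, 12]
Rule: A leaf has 0 children.
Per-node child counts:
  node 5: 2 child(ren)
  node 3: 0 child(ren)
  node 8: 1 child(ren)
  node 15: 1 child(ren)
  node 12: 0 child(ren)
Matching nodes: [3, 12]
Count of leaf nodes: 2


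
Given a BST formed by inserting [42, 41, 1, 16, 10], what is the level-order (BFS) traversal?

Tree insertion order: [42, 41, 1, 16, 10]
Tree (level-order array): [42, 41, None, 1, None, None, 16, 10]
BFS from the root, enqueuing left then right child of each popped node:
  queue [42] -> pop 42, enqueue [41], visited so far: [42]
  queue [41] -> pop 41, enqueue [1], visited so far: [42, 41]
  queue [1] -> pop 1, enqueue [16], visited so far: [42, 41, 1]
  queue [16] -> pop 16, enqueue [10], visited so far: [42, 41, 1, 16]
  queue [10] -> pop 10, enqueue [none], visited so far: [42, 41, 1, 16, 10]
Result: [42, 41, 1, 16, 10]


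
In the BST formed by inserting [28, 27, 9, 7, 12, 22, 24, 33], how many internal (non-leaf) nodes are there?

Tree built from: [28, 27, 9, 7, 12, 22, 24, 33]
Tree (level-order array): [28, 27, 33, 9, None, None, None, 7, 12, None, None, None, 22, None, 24]
Rule: An internal node has at least one child.
Per-node child counts:
  node 28: 2 child(ren)
  node 27: 1 child(ren)
  node 9: 2 child(ren)
  node 7: 0 child(ren)
  node 12: 1 child(ren)
  node 22: 1 child(ren)
  node 24: 0 child(ren)
  node 33: 0 child(ren)
Matching nodes: [28, 27, 9, 12, 22]
Count of internal (non-leaf) nodes: 5


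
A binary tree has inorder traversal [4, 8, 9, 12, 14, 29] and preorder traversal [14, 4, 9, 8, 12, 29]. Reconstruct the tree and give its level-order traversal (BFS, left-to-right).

Inorder:  [4, 8, 9, 12, 14, 29]
Preorder: [14, 4, 9, 8, 12, 29]
Algorithm: preorder visits root first, so consume preorder in order;
for each root, split the current inorder slice at that value into
left-subtree inorder and right-subtree inorder, then recurse.
Recursive splits:
  root=14; inorder splits into left=[4, 8, 9, 12], right=[29]
  root=4; inorder splits into left=[], right=[8, 9, 12]
  root=9; inorder splits into left=[8], right=[12]
  root=8; inorder splits into left=[], right=[]
  root=12; inorder splits into left=[], right=[]
  root=29; inorder splits into left=[], right=[]
Reconstructed level-order: [14, 4, 29, 9, 8, 12]


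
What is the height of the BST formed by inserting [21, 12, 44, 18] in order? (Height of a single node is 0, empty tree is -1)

Insertion order: [21, 12, 44, 18]
Tree (level-order array): [21, 12, 44, None, 18]
Compute height bottom-up (empty subtree = -1):
  height(18) = 1 + max(-1, -1) = 0
  height(12) = 1 + max(-1, 0) = 1
  height(44) = 1 + max(-1, -1) = 0
  height(21) = 1 + max(1, 0) = 2
Height = 2


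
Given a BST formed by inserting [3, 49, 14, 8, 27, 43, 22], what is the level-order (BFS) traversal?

Tree insertion order: [3, 49, 14, 8, 27, 43, 22]
Tree (level-order array): [3, None, 49, 14, None, 8, 27, None, None, 22, 43]
BFS from the root, enqueuing left then right child of each popped node:
  queue [3] -> pop 3, enqueue [49], visited so far: [3]
  queue [49] -> pop 49, enqueue [14], visited so far: [3, 49]
  queue [14] -> pop 14, enqueue [8, 27], visited so far: [3, 49, 14]
  queue [8, 27] -> pop 8, enqueue [none], visited so far: [3, 49, 14, 8]
  queue [27] -> pop 27, enqueue [22, 43], visited so far: [3, 49, 14, 8, 27]
  queue [22, 43] -> pop 22, enqueue [none], visited so far: [3, 49, 14, 8, 27, 22]
  queue [43] -> pop 43, enqueue [none], visited so far: [3, 49, 14, 8, 27, 22, 43]
Result: [3, 49, 14, 8, 27, 22, 43]


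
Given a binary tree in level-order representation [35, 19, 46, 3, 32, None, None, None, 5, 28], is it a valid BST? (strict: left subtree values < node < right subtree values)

Level-order array: [35, 19, 46, 3, 32, None, None, None, 5, 28]
Validate using subtree bounds (lo, hi): at each node, require lo < value < hi,
then recurse left with hi=value and right with lo=value.
Preorder trace (stopping at first violation):
  at node 35 with bounds (-inf, +inf): OK
  at node 19 with bounds (-inf, 35): OK
  at node 3 with bounds (-inf, 19): OK
  at node 5 with bounds (3, 19): OK
  at node 32 with bounds (19, 35): OK
  at node 28 with bounds (19, 32): OK
  at node 46 with bounds (35, +inf): OK
No violation found at any node.
Result: Valid BST


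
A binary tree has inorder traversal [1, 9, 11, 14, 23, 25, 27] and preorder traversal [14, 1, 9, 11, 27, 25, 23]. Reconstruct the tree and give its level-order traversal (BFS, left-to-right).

Inorder:  [1, 9, 11, 14, 23, 25, 27]
Preorder: [14, 1, 9, 11, 27, 25, 23]
Algorithm: preorder visits root first, so consume preorder in order;
for each root, split the current inorder slice at that value into
left-subtree inorder and right-subtree inorder, then recurse.
Recursive splits:
  root=14; inorder splits into left=[1, 9, 11], right=[23, 25, 27]
  root=1; inorder splits into left=[], right=[9, 11]
  root=9; inorder splits into left=[], right=[11]
  root=11; inorder splits into left=[], right=[]
  root=27; inorder splits into left=[23, 25], right=[]
  root=25; inorder splits into left=[23], right=[]
  root=23; inorder splits into left=[], right=[]
Reconstructed level-order: [14, 1, 27, 9, 25, 11, 23]


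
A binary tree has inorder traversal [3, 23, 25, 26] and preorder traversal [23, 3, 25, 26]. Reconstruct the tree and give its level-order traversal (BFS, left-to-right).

Inorder:  [3, 23, 25, 26]
Preorder: [23, 3, 25, 26]
Algorithm: preorder visits root first, so consume preorder in order;
for each root, split the current inorder slice at that value into
left-subtree inorder and right-subtree inorder, then recurse.
Recursive splits:
  root=23; inorder splits into left=[3], right=[25, 26]
  root=3; inorder splits into left=[], right=[]
  root=25; inorder splits into left=[], right=[26]
  root=26; inorder splits into left=[], right=[]
Reconstructed level-order: [23, 3, 25, 26]
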